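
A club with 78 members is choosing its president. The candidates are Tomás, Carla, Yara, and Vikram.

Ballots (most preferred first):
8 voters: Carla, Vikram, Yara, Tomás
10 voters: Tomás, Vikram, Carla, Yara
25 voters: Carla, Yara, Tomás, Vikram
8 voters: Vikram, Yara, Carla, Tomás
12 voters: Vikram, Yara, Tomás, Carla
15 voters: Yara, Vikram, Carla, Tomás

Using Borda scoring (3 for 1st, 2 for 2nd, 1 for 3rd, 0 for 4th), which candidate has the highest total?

Tomás: 8×0 + 10×3 + 25×1 + 8×0 + 12×1 + 15×0 = 67
Carla: 8×3 + 10×1 + 25×3 + 8×1 + 12×0 + 15×1 = 132
Yara: 8×1 + 10×0 + 25×2 + 8×2 + 12×2 + 15×3 = 143
Vikram: 8×2 + 10×2 + 25×0 + 8×3 + 12×3 + 15×2 = 126

Yara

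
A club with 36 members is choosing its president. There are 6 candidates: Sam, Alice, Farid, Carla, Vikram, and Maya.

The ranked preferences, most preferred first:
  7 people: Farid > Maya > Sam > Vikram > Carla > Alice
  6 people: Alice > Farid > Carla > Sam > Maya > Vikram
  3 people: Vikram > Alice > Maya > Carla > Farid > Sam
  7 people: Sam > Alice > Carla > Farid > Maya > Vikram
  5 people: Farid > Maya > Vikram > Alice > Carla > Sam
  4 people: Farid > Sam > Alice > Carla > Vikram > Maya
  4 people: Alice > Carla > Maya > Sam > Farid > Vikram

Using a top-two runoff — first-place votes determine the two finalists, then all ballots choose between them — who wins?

Round 1 first-place votes: Sam 7, Alice 10, Farid 16, Carla 0, Vikram 3, Maya 0. Farid and Alice advance.
Runoff: Farid is ranked above Alice on 16 ballots, Alice above Farid on 20.

Alice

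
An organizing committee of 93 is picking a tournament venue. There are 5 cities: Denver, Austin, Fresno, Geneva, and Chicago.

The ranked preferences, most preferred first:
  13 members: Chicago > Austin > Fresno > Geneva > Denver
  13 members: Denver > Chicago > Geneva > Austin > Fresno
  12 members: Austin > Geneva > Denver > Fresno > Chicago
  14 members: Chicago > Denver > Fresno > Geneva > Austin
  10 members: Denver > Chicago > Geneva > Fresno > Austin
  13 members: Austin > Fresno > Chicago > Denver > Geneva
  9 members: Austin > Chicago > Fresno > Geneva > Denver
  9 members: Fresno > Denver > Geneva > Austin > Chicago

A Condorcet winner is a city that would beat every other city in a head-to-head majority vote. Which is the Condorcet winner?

Chicago vs Denver: 49–44
Chicago vs Austin: 50–43
Chicago vs Fresno: 59–34
Chicago vs Geneva: 72–21
Chicago beats every other city.

Chicago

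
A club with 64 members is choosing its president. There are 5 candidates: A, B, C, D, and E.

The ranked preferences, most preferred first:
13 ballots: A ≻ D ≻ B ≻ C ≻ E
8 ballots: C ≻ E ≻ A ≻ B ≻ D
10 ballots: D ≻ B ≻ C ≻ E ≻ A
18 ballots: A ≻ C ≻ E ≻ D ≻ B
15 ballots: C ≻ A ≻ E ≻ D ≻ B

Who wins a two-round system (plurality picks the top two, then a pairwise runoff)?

C

Round 1 first-place votes: A 31, B 0, C 23, D 10, E 0. A and C advance.
Runoff: A is ranked above C on 31 ballots, C above A on 33.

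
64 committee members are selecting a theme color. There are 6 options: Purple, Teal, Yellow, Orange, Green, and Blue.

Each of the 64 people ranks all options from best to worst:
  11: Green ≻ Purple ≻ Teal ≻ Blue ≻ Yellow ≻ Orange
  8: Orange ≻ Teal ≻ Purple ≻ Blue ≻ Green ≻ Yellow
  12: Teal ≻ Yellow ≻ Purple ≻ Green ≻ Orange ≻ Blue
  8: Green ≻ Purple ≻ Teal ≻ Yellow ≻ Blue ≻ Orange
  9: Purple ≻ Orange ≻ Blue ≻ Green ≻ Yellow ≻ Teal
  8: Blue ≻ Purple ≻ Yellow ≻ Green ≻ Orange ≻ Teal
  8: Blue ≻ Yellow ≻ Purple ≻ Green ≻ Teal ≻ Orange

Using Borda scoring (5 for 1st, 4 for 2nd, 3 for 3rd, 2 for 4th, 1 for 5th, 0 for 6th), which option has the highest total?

Purple: 11×4 + 8×3 + 12×3 + 8×4 + 9×5 + 8×4 + 8×3 = 237
Teal: 11×3 + 8×4 + 12×5 + 8×3 + 9×0 + 8×0 + 8×1 = 157
Yellow: 11×1 + 8×0 + 12×4 + 8×2 + 9×1 + 8×3 + 8×4 = 140
Orange: 11×0 + 8×5 + 12×1 + 8×0 + 9×4 + 8×1 + 8×0 = 96
Green: 11×5 + 8×1 + 12×2 + 8×5 + 9×2 + 8×2 + 8×2 = 177
Blue: 11×2 + 8×2 + 12×0 + 8×1 + 9×3 + 8×5 + 8×5 = 153

Purple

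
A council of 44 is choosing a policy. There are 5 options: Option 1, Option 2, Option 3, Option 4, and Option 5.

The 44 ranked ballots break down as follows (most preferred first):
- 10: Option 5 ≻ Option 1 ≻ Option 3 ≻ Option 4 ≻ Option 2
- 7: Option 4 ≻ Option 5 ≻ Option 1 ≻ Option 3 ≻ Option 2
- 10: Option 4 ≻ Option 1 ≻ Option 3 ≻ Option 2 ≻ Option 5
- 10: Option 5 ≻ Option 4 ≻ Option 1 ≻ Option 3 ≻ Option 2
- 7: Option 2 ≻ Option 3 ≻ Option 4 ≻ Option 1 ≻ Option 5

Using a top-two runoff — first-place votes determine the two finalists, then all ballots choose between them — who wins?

Round 1 first-place votes: Option 1 0, Option 2 7, Option 3 0, Option 4 17, Option 5 20. Option 5 and Option 4 advance.
Runoff: Option 5 is ranked above Option 4 on 20 ballots, Option 4 above Option 5 on 24.

Option 4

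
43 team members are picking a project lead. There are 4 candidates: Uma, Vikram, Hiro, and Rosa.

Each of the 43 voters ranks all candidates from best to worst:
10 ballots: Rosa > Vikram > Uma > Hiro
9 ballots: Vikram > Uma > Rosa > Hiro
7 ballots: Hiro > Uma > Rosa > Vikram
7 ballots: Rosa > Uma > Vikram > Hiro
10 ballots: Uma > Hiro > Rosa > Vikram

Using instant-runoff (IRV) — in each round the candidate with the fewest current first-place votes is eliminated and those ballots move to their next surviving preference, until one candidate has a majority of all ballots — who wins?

Uma

Round 1: Uma 10, Vikram 9, Hiro 7, Rosa 17. Hiro eliminated.
Round 2: Uma 17, Vikram 9, Rosa 17. Vikram eliminated.
Round 3: Uma 26, Rosa 17. Uma has a majority (≥22).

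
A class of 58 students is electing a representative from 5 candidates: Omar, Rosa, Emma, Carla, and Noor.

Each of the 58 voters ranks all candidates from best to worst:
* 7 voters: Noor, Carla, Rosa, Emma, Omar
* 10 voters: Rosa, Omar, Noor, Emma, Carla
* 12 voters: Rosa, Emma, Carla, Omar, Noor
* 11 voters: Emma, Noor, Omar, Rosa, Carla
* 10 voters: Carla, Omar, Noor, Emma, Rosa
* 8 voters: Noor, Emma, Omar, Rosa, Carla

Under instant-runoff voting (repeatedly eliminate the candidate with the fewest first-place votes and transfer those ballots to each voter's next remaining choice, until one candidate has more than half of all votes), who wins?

Noor

Round 1: Omar 0, Rosa 22, Emma 11, Carla 10, Noor 15. Omar eliminated.
Round 2: Rosa 22, Emma 11, Carla 10, Noor 15. Carla eliminated.
Round 3: Rosa 22, Emma 11, Noor 25. Emma eliminated.
Round 4: Rosa 22, Noor 36. Noor has a majority (≥30).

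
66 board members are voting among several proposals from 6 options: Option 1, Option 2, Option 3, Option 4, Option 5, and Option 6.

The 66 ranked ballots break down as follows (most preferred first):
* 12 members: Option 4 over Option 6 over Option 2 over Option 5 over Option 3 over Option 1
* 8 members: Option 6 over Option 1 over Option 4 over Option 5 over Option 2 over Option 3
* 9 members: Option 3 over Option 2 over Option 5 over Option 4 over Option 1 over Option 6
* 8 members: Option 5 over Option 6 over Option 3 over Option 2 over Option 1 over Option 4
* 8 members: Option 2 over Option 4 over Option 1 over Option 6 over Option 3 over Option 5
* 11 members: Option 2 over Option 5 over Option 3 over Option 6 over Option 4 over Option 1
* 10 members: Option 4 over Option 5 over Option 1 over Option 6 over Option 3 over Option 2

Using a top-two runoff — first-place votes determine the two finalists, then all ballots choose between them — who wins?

Option 2

Round 1 first-place votes: Option 1 0, Option 2 19, Option 3 9, Option 4 22, Option 5 8, Option 6 8. Option 4 and Option 2 advance.
Runoff: Option 4 is ranked above Option 2 on 30 ballots, Option 2 above Option 4 on 36.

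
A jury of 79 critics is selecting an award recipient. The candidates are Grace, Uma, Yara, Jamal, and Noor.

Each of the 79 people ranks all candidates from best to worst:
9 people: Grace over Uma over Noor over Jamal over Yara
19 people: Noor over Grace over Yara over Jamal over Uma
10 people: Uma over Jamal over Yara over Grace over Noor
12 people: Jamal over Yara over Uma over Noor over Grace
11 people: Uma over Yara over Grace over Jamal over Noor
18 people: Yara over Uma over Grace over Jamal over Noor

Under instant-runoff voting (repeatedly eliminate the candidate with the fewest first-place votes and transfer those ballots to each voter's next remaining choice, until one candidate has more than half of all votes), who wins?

Yara

Round 1: Grace 9, Uma 21, Yara 18, Jamal 12, Noor 19. Grace eliminated.
Round 2: Uma 30, Yara 18, Jamal 12, Noor 19. Jamal eliminated.
Round 3: Uma 30, Yara 30, Noor 19. Noor eliminated.
Round 4: Uma 30, Yara 49. Yara has a majority (≥40).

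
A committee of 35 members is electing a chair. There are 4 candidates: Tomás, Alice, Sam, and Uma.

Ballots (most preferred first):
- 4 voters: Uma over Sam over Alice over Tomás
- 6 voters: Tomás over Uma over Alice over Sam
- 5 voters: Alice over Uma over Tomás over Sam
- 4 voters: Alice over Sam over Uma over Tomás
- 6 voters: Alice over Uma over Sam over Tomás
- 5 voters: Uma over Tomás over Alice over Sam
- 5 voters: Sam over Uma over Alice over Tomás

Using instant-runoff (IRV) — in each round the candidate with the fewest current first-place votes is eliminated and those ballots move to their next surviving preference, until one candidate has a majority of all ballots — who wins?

Uma

Round 1: Tomás 6, Alice 15, Sam 5, Uma 9. Sam eliminated.
Round 2: Tomás 6, Alice 15, Uma 14. Tomás eliminated.
Round 3: Alice 15, Uma 20. Uma has a majority (≥18).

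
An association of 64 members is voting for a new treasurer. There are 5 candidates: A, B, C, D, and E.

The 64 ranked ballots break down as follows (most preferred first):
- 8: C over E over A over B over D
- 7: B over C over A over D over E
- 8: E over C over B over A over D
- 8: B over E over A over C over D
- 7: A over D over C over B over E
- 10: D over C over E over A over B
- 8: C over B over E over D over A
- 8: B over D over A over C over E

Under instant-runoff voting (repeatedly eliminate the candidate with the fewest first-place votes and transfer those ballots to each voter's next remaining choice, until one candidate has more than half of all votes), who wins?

C

Round 1: A 7, B 23, C 16, D 10, E 8. A eliminated.
Round 2: B 23, C 16, D 17, E 8. E eliminated.
Round 3: B 23, C 24, D 17. D eliminated.
Round 4: B 23, C 41. C has a majority (≥33).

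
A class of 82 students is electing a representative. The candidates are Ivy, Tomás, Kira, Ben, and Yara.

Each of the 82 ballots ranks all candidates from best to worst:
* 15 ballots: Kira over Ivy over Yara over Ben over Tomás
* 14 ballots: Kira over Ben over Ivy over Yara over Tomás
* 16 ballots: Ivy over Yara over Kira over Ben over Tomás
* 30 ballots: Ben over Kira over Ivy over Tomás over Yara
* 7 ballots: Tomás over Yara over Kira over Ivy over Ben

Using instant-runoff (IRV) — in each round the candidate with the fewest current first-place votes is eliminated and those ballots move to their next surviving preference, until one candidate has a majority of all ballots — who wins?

Round 1: Ivy 16, Tomás 7, Kira 29, Ben 30, Yara 0. Yara eliminated.
Round 2: Ivy 16, Tomás 7, Kira 29, Ben 30. Tomás eliminated.
Round 3: Ivy 16, Kira 36, Ben 30. Ivy eliminated.
Round 4: Kira 52, Ben 30. Kira has a majority (≥42).

Kira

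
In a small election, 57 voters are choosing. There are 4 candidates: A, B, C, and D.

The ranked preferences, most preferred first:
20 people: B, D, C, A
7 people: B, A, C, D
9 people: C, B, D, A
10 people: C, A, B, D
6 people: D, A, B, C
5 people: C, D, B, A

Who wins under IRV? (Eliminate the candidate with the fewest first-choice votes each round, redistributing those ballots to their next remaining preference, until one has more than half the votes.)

B

Round 1: A 0, B 27, C 24, D 6. A eliminated.
Round 2: B 27, C 24, D 6. D eliminated.
Round 3: B 33, C 24. B has a majority (≥29).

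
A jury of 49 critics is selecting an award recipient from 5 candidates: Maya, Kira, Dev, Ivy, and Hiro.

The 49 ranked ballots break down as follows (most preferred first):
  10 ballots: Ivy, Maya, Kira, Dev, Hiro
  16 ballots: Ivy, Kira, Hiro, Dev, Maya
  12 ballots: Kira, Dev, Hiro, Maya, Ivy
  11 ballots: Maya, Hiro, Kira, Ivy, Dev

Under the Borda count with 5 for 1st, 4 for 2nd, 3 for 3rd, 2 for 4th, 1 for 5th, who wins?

Kira

Maya: 10×4 + 16×1 + 12×2 + 11×5 = 135
Kira: 10×3 + 16×4 + 12×5 + 11×3 = 187
Dev: 10×2 + 16×2 + 12×4 + 11×1 = 111
Ivy: 10×5 + 16×5 + 12×1 + 11×2 = 164
Hiro: 10×1 + 16×3 + 12×3 + 11×4 = 138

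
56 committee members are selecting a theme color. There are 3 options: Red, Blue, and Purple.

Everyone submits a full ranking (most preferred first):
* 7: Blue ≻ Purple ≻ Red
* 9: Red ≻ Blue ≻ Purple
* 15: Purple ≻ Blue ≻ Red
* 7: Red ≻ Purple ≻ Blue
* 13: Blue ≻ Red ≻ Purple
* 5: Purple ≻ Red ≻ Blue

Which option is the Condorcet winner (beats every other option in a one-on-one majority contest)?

Blue

Blue vs Red: 35–21
Blue vs Purple: 29–27
Blue beats every other option.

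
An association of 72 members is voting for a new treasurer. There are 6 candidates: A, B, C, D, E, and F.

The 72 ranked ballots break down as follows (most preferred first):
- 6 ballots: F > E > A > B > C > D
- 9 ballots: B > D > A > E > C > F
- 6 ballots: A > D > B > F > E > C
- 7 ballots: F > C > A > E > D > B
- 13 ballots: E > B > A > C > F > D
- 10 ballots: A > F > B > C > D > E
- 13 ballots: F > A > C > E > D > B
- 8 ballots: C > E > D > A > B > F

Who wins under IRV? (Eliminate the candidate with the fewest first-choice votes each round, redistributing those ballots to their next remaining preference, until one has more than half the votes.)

A

Round 1: A 16, B 9, C 8, D 0, E 13, F 26. D eliminated.
Round 2: A 16, B 9, C 8, E 13, F 26. C eliminated.
Round 3: A 16, B 9, E 21, F 26. B eliminated.
Round 4: A 25, E 21, F 26. E eliminated.
Round 5: A 46, F 26. A has a majority (≥37).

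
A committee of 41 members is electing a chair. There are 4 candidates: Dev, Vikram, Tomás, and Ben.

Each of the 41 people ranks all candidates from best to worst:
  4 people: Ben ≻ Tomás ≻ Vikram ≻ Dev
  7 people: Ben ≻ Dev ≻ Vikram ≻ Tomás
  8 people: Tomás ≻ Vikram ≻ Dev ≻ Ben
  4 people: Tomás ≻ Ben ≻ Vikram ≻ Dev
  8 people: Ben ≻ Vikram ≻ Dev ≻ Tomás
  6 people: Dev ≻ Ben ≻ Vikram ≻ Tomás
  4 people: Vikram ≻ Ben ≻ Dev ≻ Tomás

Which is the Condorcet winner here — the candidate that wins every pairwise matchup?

Ben

Ben vs Dev: 27–14
Ben vs Vikram: 29–12
Ben vs Tomás: 29–12
Ben beats every other candidate.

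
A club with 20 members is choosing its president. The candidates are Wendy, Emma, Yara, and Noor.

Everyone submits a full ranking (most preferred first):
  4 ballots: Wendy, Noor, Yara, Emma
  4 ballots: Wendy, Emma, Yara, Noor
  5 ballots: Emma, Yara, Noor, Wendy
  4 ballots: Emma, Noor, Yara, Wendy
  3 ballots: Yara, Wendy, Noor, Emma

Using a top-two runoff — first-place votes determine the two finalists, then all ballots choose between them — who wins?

Round 1 first-place votes: Wendy 8, Emma 9, Yara 3, Noor 0. Emma and Wendy advance.
Runoff: Emma is ranked above Wendy on 9 ballots, Wendy above Emma on 11.

Wendy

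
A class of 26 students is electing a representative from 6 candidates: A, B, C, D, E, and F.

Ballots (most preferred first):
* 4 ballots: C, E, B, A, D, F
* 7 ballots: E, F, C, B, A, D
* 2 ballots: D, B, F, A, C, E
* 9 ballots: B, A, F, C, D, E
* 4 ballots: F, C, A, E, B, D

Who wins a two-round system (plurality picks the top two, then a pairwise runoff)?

Round 1 first-place votes: A 0, B 9, C 4, D 2, E 7, F 4. B and E advance.
Runoff: B is ranked above E on 11 ballots, E above B on 15.

E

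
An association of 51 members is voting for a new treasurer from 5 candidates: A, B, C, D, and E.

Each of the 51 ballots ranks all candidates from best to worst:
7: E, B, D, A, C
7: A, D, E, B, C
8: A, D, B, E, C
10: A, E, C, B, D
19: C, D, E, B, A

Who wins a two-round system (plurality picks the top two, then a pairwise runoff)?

Round 1 first-place votes: A 25, B 0, C 19, D 0, E 7. A and C advance.
Runoff: A is ranked above C on 32 ballots, C above A on 19.

A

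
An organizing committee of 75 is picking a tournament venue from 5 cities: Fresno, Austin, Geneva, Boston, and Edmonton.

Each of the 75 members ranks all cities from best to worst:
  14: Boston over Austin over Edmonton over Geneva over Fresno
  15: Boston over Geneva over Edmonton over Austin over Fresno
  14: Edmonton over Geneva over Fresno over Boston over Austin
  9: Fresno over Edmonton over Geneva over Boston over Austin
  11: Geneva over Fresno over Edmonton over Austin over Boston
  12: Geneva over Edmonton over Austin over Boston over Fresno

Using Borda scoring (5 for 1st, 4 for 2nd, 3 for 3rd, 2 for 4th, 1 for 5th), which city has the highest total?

Geneva

Fresno: 14×1 + 15×1 + 14×3 + 9×5 + 11×4 + 12×1 = 172
Austin: 14×4 + 15×2 + 14×1 + 9×1 + 11×2 + 12×3 = 167
Geneva: 14×2 + 15×4 + 14×4 + 9×3 + 11×5 + 12×5 = 286
Boston: 14×5 + 15×5 + 14×2 + 9×2 + 11×1 + 12×2 = 226
Edmonton: 14×3 + 15×3 + 14×5 + 9×4 + 11×3 + 12×4 = 274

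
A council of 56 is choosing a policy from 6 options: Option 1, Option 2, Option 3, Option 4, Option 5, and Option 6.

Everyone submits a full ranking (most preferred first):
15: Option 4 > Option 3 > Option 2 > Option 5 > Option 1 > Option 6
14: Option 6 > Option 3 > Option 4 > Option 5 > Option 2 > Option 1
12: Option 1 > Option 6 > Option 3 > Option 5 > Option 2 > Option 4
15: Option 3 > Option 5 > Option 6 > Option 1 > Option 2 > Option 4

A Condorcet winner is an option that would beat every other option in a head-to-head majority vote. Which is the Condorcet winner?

Option 3

Option 3 vs Option 1: 44–12
Option 3 vs Option 2: 56–0
Option 3 vs Option 4: 41–15
Option 3 vs Option 5: 56–0
Option 3 vs Option 6: 30–26
Option 3 beats every other option.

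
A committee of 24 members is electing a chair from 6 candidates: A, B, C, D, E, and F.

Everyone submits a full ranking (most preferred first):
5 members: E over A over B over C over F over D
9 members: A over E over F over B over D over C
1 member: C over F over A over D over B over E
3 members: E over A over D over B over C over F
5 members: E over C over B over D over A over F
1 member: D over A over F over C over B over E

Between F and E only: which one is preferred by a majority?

E

F is ranked above E on 2 ballots; E above F on 22.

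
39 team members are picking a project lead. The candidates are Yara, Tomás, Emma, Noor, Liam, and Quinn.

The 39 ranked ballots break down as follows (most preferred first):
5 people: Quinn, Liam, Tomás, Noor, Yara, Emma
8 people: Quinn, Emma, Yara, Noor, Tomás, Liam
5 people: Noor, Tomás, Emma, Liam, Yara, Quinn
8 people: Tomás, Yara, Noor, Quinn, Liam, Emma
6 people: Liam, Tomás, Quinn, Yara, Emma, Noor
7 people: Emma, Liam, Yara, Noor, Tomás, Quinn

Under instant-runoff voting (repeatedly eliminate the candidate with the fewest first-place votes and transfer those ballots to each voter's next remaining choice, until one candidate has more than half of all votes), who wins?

Round 1: Yara 0, Tomás 8, Emma 7, Noor 5, Liam 6, Quinn 13. Yara eliminated.
Round 2: Tomás 8, Emma 7, Noor 5, Liam 6, Quinn 13. Noor eliminated.
Round 3: Tomás 13, Emma 7, Liam 6, Quinn 13. Liam eliminated.
Round 4: Tomás 19, Emma 7, Quinn 13. Emma eliminated.
Round 5: Tomás 26, Quinn 13. Tomás has a majority (≥20).

Tomás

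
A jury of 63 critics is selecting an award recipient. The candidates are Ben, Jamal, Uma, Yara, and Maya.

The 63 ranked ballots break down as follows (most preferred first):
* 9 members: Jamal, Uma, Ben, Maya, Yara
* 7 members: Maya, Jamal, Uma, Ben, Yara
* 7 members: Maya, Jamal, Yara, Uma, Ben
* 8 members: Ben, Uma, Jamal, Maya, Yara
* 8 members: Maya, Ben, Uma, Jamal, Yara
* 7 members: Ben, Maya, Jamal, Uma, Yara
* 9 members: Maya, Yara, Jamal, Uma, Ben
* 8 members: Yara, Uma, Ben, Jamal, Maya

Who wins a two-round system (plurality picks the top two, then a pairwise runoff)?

Round 1 first-place votes: Ben 15, Jamal 9, Uma 0, Yara 8, Maya 31. Maya and Ben advance.
Runoff: Maya is ranked above Ben on 31 ballots, Ben above Maya on 32.

Ben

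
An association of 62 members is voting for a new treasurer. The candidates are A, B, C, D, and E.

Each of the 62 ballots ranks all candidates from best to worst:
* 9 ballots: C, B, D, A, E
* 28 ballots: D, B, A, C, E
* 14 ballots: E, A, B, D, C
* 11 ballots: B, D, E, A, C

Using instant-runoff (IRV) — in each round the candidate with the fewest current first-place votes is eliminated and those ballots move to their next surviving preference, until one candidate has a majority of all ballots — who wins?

B

Round 1: A 0, B 11, C 9, D 28, E 14. A eliminated.
Round 2: B 11, C 9, D 28, E 14. C eliminated.
Round 3: B 20, D 28, E 14. E eliminated.
Round 4: B 34, D 28. B has a majority (≥32).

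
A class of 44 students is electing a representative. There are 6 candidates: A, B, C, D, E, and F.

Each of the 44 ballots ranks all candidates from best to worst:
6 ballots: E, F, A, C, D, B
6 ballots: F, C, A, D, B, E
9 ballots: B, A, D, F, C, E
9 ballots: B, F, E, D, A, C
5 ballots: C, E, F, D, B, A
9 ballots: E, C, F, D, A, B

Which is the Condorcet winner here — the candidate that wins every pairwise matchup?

F vs A: 35–9
F vs B: 26–18
F vs C: 30–14
F vs D: 35–9
F vs E: 24–20
F beats every other candidate.

F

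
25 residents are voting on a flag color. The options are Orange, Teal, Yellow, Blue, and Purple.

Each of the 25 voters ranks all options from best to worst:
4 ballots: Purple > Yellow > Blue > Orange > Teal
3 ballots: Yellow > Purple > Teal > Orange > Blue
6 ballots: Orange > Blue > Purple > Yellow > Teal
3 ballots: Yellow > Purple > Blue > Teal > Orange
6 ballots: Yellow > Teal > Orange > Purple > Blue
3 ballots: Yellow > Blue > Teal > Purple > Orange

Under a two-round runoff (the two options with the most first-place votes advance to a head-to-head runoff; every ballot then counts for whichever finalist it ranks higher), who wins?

Yellow

Round 1 first-place votes: Orange 6, Teal 0, Yellow 15, Blue 0, Purple 4. Yellow and Orange advance.
Runoff: Yellow is ranked above Orange on 19 ballots, Orange above Yellow on 6.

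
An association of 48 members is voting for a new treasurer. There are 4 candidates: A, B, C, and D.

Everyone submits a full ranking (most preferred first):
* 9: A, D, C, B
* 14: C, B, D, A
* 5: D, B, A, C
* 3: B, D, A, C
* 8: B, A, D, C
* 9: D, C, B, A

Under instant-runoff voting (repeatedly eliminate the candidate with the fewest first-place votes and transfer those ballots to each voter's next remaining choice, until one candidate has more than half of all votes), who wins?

Round 1: A 9, B 11, C 14, D 14. A eliminated.
Round 2: B 11, C 14, D 23. B eliminated.
Round 3: C 14, D 34. D has a majority (≥25).

D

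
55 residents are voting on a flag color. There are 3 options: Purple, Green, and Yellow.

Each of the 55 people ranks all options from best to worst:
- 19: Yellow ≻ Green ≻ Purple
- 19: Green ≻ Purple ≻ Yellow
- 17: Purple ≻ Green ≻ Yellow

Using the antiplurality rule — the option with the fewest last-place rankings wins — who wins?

Last-place votes: Purple 19, Green 0, Yellow 36.

Green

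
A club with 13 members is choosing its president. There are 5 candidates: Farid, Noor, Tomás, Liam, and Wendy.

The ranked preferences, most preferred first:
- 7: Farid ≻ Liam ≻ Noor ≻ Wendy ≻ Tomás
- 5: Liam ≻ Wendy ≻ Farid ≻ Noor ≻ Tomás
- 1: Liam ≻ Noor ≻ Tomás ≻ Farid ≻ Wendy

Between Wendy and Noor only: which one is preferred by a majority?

Noor

Wendy is ranked above Noor on 5 ballots; Noor above Wendy on 8.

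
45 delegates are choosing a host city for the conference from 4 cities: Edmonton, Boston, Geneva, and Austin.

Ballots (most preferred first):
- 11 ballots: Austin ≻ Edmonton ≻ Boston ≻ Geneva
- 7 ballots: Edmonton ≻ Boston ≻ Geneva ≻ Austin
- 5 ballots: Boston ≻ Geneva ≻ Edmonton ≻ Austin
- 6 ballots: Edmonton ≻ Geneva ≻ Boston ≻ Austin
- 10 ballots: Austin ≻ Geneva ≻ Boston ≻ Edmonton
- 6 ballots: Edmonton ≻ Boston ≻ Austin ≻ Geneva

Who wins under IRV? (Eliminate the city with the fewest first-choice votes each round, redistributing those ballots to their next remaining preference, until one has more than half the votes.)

Edmonton

Round 1: Edmonton 19, Boston 5, Geneva 0, Austin 21. Geneva eliminated.
Round 2: Edmonton 19, Boston 5, Austin 21. Boston eliminated.
Round 3: Edmonton 24, Austin 21. Edmonton has a majority (≥23).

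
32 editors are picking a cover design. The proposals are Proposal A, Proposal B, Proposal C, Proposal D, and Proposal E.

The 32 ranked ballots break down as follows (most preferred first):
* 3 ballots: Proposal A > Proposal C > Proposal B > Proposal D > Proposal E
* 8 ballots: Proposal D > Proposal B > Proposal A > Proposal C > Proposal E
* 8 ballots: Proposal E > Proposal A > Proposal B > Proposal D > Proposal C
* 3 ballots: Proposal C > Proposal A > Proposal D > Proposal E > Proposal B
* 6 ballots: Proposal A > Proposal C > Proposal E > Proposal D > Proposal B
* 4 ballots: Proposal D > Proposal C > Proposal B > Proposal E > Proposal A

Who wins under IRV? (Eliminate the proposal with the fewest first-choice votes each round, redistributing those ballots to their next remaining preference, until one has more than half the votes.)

Round 1: Proposal A 9, Proposal B 0, Proposal C 3, Proposal D 12, Proposal E 8. Proposal B eliminated.
Round 2: Proposal A 9, Proposal C 3, Proposal D 12, Proposal E 8. Proposal C eliminated.
Round 3: Proposal A 12, Proposal D 12, Proposal E 8. Proposal E eliminated.
Round 4: Proposal A 20, Proposal D 12. Proposal A has a majority (≥17).

Proposal A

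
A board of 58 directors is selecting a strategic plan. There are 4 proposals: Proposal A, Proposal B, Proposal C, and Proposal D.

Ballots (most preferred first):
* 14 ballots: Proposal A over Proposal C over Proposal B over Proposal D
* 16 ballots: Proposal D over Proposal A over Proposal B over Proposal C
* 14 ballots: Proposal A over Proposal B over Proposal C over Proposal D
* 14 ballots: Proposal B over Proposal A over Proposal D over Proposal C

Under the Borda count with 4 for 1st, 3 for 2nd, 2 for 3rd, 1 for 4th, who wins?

Proposal A: 14×4 + 16×3 + 14×4 + 14×3 = 202
Proposal B: 14×2 + 16×2 + 14×3 + 14×4 = 158
Proposal C: 14×3 + 16×1 + 14×2 + 14×1 = 100
Proposal D: 14×1 + 16×4 + 14×1 + 14×2 = 120

Proposal A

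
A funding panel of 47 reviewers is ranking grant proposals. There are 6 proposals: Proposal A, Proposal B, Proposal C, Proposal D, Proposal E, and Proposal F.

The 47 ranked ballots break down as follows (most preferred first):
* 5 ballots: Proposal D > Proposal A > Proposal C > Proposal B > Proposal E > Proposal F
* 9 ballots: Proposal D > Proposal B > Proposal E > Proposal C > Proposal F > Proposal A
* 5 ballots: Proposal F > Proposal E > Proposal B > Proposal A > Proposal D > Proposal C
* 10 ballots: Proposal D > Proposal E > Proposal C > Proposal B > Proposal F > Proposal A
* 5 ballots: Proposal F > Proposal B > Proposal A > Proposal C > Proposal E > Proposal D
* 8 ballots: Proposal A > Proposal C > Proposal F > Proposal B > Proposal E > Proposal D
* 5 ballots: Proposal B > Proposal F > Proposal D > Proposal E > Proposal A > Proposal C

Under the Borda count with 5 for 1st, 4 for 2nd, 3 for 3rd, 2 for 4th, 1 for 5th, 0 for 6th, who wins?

Proposal B

Proposal A: 5×4 + 9×0 + 5×2 + 10×0 + 5×3 + 8×5 + 5×1 = 90
Proposal B: 5×2 + 9×4 + 5×3 + 10×2 + 5×4 + 8×2 + 5×5 = 142
Proposal C: 5×3 + 9×2 + 5×0 + 10×3 + 5×2 + 8×4 + 5×0 = 105
Proposal D: 5×5 + 9×5 + 5×1 + 10×5 + 5×0 + 8×0 + 5×3 = 140
Proposal E: 5×1 + 9×3 + 5×4 + 10×4 + 5×1 + 8×1 + 5×2 = 115
Proposal F: 5×0 + 9×1 + 5×5 + 10×1 + 5×5 + 8×3 + 5×4 = 113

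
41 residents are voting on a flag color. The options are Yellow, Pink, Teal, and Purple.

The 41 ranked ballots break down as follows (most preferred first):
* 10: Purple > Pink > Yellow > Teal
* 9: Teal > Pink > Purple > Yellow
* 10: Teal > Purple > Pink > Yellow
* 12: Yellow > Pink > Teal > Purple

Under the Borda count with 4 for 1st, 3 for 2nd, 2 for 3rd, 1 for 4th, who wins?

Pink

Yellow: 10×2 + 9×1 + 10×1 + 12×4 = 87
Pink: 10×3 + 9×3 + 10×2 + 12×3 = 113
Teal: 10×1 + 9×4 + 10×4 + 12×2 = 110
Purple: 10×4 + 9×2 + 10×3 + 12×1 = 100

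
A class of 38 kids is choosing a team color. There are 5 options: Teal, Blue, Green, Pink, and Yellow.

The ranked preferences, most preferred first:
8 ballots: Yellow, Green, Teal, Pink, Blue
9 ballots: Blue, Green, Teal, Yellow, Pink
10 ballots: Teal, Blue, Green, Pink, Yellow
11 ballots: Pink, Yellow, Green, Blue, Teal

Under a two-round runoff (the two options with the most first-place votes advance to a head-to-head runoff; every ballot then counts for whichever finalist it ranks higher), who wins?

Teal

Round 1 first-place votes: Teal 10, Blue 9, Green 0, Pink 11, Yellow 8. Pink and Teal advance.
Runoff: Pink is ranked above Teal on 11 ballots, Teal above Pink on 27.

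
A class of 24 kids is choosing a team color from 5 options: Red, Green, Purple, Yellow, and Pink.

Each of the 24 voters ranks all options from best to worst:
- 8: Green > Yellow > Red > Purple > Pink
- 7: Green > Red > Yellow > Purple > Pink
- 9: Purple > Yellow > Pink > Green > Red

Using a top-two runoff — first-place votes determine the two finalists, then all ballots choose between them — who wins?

Round 1 first-place votes: Red 0, Green 15, Purple 9, Yellow 0, Pink 0. Green and Purple advance.
Runoff: Green is ranked above Purple on 15 ballots, Purple above Green on 9.

Green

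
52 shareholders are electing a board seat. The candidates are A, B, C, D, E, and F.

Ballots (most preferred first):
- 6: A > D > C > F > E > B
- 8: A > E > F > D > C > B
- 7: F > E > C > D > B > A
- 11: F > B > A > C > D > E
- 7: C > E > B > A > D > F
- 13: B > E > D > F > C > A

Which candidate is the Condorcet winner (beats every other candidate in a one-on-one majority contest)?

E

E vs A: 27–25
E vs B: 28–24
E vs C: 28–24
E vs D: 35–17
E vs F: 28–24
E beats every other candidate.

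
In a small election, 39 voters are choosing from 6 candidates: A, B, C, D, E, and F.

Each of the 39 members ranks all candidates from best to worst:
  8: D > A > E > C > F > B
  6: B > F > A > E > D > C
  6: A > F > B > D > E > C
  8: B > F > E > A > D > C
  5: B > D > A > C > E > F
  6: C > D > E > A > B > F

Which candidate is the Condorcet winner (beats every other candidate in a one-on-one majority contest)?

A vs B: 20–19
A vs C: 33–6
A vs D: 20–19
A vs E: 25–14
A vs F: 25–14
A beats every other candidate.

A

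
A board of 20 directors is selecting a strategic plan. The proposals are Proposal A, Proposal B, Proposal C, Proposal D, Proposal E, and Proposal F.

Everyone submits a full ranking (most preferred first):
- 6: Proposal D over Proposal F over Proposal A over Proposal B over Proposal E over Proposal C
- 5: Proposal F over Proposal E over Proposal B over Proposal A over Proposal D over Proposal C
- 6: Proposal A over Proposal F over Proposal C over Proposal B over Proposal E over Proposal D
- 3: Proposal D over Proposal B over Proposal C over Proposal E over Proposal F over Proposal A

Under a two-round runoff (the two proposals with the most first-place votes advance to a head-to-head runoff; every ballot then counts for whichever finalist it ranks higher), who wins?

Proposal A

Round 1 first-place votes: Proposal A 6, Proposal B 0, Proposal C 0, Proposal D 9, Proposal E 0, Proposal F 5. Proposal D and Proposal A advance.
Runoff: Proposal D is ranked above Proposal A on 9 ballots, Proposal A above Proposal D on 11.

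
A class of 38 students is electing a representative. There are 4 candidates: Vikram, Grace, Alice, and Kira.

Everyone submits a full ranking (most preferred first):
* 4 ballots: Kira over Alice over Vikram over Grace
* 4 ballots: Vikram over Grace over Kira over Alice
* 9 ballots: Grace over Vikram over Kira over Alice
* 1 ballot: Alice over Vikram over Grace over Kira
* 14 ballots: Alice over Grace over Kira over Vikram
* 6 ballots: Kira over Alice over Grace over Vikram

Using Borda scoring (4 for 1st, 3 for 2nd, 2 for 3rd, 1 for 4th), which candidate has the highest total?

Grace

Vikram: 4×2 + 4×4 + 9×3 + 1×3 + 14×1 + 6×1 = 74
Grace: 4×1 + 4×3 + 9×4 + 1×2 + 14×3 + 6×2 = 108
Alice: 4×3 + 4×1 + 9×1 + 1×4 + 14×4 + 6×3 = 103
Kira: 4×4 + 4×2 + 9×2 + 1×1 + 14×2 + 6×4 = 95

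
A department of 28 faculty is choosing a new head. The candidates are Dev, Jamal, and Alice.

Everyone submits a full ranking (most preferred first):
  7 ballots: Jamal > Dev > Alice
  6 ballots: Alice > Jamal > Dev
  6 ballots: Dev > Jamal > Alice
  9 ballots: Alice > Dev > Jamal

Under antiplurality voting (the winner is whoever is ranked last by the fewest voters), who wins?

Last-place votes: Dev 6, Jamal 9, Alice 13.

Dev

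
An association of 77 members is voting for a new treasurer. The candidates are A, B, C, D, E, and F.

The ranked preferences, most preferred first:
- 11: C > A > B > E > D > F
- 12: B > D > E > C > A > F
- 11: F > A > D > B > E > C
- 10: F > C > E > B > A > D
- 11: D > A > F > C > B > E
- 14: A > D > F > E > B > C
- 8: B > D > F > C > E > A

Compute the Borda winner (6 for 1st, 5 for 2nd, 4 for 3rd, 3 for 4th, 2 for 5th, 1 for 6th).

D

A: 11×5 + 12×2 + 11×5 + 10×2 + 11×5 + 14×6 + 8×1 = 301
B: 11×4 + 12×6 + 11×3 + 10×3 + 11×2 + 14×2 + 8×6 = 277
C: 11×6 + 12×3 + 11×1 + 10×5 + 11×3 + 14×1 + 8×3 = 234
D: 11×2 + 12×5 + 11×4 + 10×1 + 11×6 + 14×5 + 8×5 = 312
E: 11×3 + 12×4 + 11×2 + 10×4 + 11×1 + 14×3 + 8×2 = 212
F: 11×1 + 12×1 + 11×6 + 10×6 + 11×4 + 14×4 + 8×4 = 281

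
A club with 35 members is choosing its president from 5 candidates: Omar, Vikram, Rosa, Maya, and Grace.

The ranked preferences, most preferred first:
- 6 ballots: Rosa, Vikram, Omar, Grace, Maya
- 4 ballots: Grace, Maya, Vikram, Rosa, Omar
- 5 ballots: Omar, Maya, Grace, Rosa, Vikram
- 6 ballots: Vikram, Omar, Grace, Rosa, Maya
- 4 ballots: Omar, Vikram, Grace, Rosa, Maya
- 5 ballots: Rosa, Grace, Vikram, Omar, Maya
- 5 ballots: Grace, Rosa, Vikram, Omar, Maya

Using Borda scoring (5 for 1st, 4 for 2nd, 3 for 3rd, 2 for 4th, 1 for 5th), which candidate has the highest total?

Omar: 6×3 + 4×1 + 5×5 + 6×4 + 4×5 + 5×2 + 5×2 = 111
Vikram: 6×4 + 4×3 + 5×1 + 6×5 + 4×4 + 5×3 + 5×3 = 117
Rosa: 6×5 + 4×2 + 5×2 + 6×2 + 4×2 + 5×5 + 5×4 = 113
Maya: 6×1 + 4×4 + 5×4 + 6×1 + 4×1 + 5×1 + 5×1 = 62
Grace: 6×2 + 4×5 + 5×3 + 6×3 + 4×3 + 5×4 + 5×5 = 122

Grace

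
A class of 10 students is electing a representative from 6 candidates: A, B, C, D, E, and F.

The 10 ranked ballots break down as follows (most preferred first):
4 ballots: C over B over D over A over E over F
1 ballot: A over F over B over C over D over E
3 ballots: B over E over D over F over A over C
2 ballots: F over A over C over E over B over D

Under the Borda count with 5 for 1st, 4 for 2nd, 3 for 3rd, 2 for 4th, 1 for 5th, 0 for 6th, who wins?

B

A: 4×2 + 1×5 + 3×1 + 2×4 = 24
B: 4×4 + 1×3 + 3×5 + 2×1 = 36
C: 4×5 + 1×2 + 3×0 + 2×3 = 28
D: 4×3 + 1×1 + 3×3 + 2×0 = 22
E: 4×1 + 1×0 + 3×4 + 2×2 = 20
F: 4×0 + 1×4 + 3×2 + 2×5 = 20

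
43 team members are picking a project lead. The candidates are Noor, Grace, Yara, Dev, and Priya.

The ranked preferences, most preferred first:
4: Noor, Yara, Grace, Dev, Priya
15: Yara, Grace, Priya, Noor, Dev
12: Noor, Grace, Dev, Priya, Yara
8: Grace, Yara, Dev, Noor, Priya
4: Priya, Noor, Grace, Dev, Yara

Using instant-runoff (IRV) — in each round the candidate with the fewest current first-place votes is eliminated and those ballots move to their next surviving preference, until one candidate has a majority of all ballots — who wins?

Round 1: Noor 16, Grace 8, Yara 15, Dev 0, Priya 4. Dev eliminated.
Round 2: Noor 16, Grace 8, Yara 15, Priya 4. Priya eliminated.
Round 3: Noor 20, Grace 8, Yara 15. Grace eliminated.
Round 4: Noor 20, Yara 23. Yara has a majority (≥22).

Yara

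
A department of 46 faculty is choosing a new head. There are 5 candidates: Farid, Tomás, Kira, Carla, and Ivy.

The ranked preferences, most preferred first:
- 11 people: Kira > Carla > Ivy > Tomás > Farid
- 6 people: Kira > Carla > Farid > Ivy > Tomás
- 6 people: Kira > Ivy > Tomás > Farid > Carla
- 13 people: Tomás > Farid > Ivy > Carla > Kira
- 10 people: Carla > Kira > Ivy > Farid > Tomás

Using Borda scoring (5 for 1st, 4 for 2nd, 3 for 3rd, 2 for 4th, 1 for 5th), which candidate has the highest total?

Farid: 11×1 + 6×3 + 6×2 + 13×4 + 10×2 = 113
Tomás: 11×2 + 6×1 + 6×3 + 13×5 + 10×1 = 121
Kira: 11×5 + 6×5 + 6×5 + 13×1 + 10×4 = 168
Carla: 11×4 + 6×4 + 6×1 + 13×2 + 10×5 = 150
Ivy: 11×3 + 6×2 + 6×4 + 13×3 + 10×3 = 138

Kira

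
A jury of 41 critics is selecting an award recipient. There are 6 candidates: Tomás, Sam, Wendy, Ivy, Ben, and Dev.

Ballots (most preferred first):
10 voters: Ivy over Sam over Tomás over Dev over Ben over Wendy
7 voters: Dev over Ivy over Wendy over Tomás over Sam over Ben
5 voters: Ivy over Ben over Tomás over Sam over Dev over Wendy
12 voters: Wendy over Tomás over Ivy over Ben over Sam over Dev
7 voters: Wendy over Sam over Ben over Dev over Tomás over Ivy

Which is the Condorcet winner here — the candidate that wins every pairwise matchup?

Ivy

Ivy vs Tomás: 22–19
Ivy vs Sam: 34–7
Ivy vs Wendy: 22–19
Ivy vs Ben: 34–7
Ivy vs Dev: 27–14
Ivy beats every other candidate.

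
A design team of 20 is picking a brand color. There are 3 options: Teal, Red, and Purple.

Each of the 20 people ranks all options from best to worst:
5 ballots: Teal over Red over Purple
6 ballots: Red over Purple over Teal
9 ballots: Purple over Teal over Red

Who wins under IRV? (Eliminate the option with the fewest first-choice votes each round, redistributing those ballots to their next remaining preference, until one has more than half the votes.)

Round 1: Teal 5, Red 6, Purple 9. Teal eliminated.
Round 2: Red 11, Purple 9. Red has a majority (≥11).

Red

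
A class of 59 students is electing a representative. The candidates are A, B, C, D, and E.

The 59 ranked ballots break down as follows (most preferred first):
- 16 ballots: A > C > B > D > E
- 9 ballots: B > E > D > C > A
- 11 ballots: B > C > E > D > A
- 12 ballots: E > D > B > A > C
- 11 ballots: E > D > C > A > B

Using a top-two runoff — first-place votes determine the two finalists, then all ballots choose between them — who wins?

B

Round 1 first-place votes: A 16, B 20, C 0, D 0, E 23. E and B advance.
Runoff: E is ranked above B on 23 ballots, B above E on 36.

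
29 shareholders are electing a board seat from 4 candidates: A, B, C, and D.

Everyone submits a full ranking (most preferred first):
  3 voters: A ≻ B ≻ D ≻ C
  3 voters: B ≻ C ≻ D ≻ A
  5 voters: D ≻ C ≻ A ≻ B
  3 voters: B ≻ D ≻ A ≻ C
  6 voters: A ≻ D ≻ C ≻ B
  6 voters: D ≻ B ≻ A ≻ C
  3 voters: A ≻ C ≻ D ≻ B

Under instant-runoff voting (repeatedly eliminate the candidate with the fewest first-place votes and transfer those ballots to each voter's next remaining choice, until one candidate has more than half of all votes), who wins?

D

Round 1: A 12, B 6, C 0, D 11. C eliminated.
Round 2: A 12, B 6, D 11. B eliminated.
Round 3: A 12, D 17. D has a majority (≥15).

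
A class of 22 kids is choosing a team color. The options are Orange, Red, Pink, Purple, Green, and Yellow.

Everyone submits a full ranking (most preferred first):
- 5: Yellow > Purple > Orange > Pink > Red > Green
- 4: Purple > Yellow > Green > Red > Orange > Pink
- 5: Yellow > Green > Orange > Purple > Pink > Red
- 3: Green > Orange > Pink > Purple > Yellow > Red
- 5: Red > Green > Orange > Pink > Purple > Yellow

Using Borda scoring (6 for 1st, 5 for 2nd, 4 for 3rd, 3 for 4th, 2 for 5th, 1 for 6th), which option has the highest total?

Yellow

Orange: 5×4 + 4×2 + 5×4 + 3×5 + 5×4 = 83
Red: 5×2 + 4×3 + 5×1 + 3×1 + 5×6 = 60
Pink: 5×3 + 4×1 + 5×2 + 3×4 + 5×3 = 56
Purple: 5×5 + 4×6 + 5×3 + 3×3 + 5×2 = 83
Green: 5×1 + 4×4 + 5×5 + 3×6 + 5×5 = 89
Yellow: 5×6 + 4×5 + 5×6 + 3×2 + 5×1 = 91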